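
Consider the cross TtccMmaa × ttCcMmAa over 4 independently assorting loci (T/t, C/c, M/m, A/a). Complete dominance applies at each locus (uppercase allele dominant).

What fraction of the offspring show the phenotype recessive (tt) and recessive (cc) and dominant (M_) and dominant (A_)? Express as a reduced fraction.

P(tt cc M_ A_) = 3/32

TtccMmaa gametes: TcMa×4, Tcma×4, tcMa×4, tcma×4
ttCcMmAa gametes: tCMA×2, tCMa×2, tCmA×2, tCma×2, tcMA×2, tcMa×2, tcmA×2, tcma×2
TtccMmaa×ttCcMmAa grid (16·16=256): TtCcMMAa=8 TtCcMMaa=8 TtCcMmAa=16 TtCcMmaa=16 TtCcmmAa=8 TtCcmmaa=8 TtccMMAa=8 TtccMMaa=8 TtccMmAa=16 TtccMmaa=16 TtccmmAa=8 Ttccmmaa=8 ttCcMMAa=8 ttCcMMaa=8 ttCcMmAa=16 ttCcMmaa=16 ttCcmmAa=8 ttCcmmaa=8 ttccMMAa=8 ttccMMaa=8 ttccMmAa=16 ttccMmaa=16 ttccmmAa=8 ttccmmaa=8
tt cc M_ A_ hits 24/256; gcd=8; 24÷8/256÷8 = 3/32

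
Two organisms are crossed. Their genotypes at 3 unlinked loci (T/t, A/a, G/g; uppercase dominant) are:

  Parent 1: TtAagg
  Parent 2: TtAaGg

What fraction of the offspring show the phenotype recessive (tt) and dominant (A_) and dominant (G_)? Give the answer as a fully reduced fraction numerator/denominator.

TtAagg gametes: TAg×2, Tag×2, tAg×2, tag×2
TtAaGg gametes: TAG×1, TAg×1, TaG×1, Tag×1, tAG×1, tAg×1, taG×1, tag×1
TtAagg×TtAaGg grid (8·8=64): TTAAGg=2 TTAAgg=2 TTAaGg=4 TTAagg=4 TTaaGg=2 TTaagg=2 TtAAGg=4 TtAAgg=4 TtAaGg=8 TtAagg=8 TtaaGg=4 Ttaagg=4 ttAAGg=2 ttAAgg=2 ttAaGg=4 ttAagg=4 ttaaGg=2 ttaagg=2
tt A_ G_ hits 6/64; gcd=2; 6÷2/64÷2 = 3/32

P(tt A_ G_) = 3/32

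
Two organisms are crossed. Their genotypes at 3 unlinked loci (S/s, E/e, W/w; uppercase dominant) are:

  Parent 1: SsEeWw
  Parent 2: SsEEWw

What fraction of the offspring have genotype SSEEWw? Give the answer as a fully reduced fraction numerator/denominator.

SsEeWw gametes: SEW×1, SEw×1, SeW×1, Sew×1, sEW×1, sEw×1, seW×1, sew×1
SsEEWw gametes: SEW×2, SEw×2, sEW×2, sEw×2
SsEeWw×SsEEWw grid (8·8=64): SSEEWW=2 SSEEWw=4 SSEEww=2 SSEeWW=2 SSEeWw=4 SSEeww=2 SsEEWW=4 SsEEWw=8 SsEEww=4 SsEeWW=4 SsEeWw=8 SsEeww=4 ssEEWW=2 ssEEWw=4 ssEEww=2 ssEeWW=2 ssEeWw=4 ssEeww=2
SSEEWw hits 4/64; gcd=4; 4÷4/64÷4 = 1/16

P(SSEEWw) = 1/16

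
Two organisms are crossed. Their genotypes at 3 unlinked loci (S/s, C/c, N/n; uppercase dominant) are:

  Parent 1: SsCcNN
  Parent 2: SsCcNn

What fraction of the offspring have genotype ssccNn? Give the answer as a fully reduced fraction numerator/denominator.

SsCcNN gametes: SCN×2, ScN×2, sCN×2, scN×2
SsCcNn gametes: SCN×1, SCn×1, ScN×1, Scn×1, sCN×1, sCn×1, scN×1, scn×1
SsCcNN×SsCcNn grid (8·8=64): SSCCNN=2 SSCCNn=2 SSCcNN=4 SSCcNn=4 SSccNN=2 SSccNn=2 SsCCNN=4 SsCCNn=4 SsCcNN=8 SsCcNn=8 SsccNN=4 SsccNn=4 ssCCNN=2 ssCCNn=2 ssCcNN=4 ssCcNn=4 ssccNN=2 ssccNn=2
ssccNn hits 2/64; gcd=2; 2÷2/64÷2 = 1/32

P(ssccNn) = 1/32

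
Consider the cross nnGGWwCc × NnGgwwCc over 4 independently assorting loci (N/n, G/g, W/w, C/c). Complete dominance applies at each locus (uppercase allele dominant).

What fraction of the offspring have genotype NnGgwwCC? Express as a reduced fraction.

P(NnGgwwCC) = 1/32

nnGGWwCc gametes: nGWC×4, nGWc×4, nGwC×4, nGwc×4
NnGgwwCc gametes: NGwC×2, NGwc×2, NgwC×2, Ngwc×2, nGwC×2, nGwc×2, ngwC×2, ngwc×2
nnGGWwCc×NnGgwwCc grid (16·16=256): NnGGWwCC=8 NnGGWwCc=16 NnGGWwcc=8 NnGGwwCC=8 NnGGwwCc=16 NnGGwwcc=8 NnGgWwCC=8 NnGgWwCc=16 NnGgWwcc=8 NnGgwwCC=8 NnGgwwCc=16 NnGgwwcc=8 nnGGWwCC=8 nnGGWwCc=16 nnGGWwcc=8 nnGGwwCC=8 nnGGwwCc=16 nnGGwwcc=8 nnGgWwCC=8 nnGgWwCc=16 nnGgWwcc=8 nnGgwwCC=8 nnGgwwCc=16 nnGgwwcc=8
NnGgwwCC hits 8/256; gcd=8; 8÷8/256÷8 = 1/32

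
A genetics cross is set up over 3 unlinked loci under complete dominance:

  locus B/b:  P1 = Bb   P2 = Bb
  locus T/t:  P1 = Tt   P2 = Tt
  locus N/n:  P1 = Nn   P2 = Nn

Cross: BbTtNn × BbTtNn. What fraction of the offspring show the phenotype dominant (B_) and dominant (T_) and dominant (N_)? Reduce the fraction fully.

P(B_ T_ N_) = 27/64

BbTtNn gametes: BTN×1, BTn×1, BtN×1, Btn×1, bTN×1, bTn×1, btN×1, btn×1
BbTtNn gametes: BTN×1, BTn×1, BtN×1, Btn×1, bTN×1, bTn×1, btN×1, btn×1
BbTtNn×BbTtNn grid (8·8=64): BBTTNN=1 BBTTNn=2 BBTTnn=1 BBTtNN=2 BBTtNn=4 BBTtnn=2 BBttNN=1 BBttNn=2 BBttnn=1 BbTTNN=2 BbTTNn=4 BbTTnn=2 BbTtNN=4 BbTtNn=8 BbTtnn=4 BbttNN=2 BbttNn=4 Bbttnn=2 bbTTNN=1 bbTTNn=2 bbTTnn=1 bbTtNN=2 bbTtNn=4 bbTtnn=2 bbttNN=1 bbttNn=2 bbttnn=1
B_ T_ N_ hits 27/64; gcd=1; 27÷1/64÷1 = 27/64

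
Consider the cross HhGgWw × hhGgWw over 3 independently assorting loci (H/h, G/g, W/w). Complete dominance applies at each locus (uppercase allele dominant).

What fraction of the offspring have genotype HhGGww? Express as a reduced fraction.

HhGgWw gametes: HGW×1, HGw×1, HgW×1, Hgw×1, hGW×1, hGw×1, hgW×1, hgw×1
hhGgWw gametes: hGW×2, hGw×2, hgW×2, hgw×2
HhGgWw×hhGgWw grid (8·8=64): HhGGWW=2 HhGGWw=4 HhGGww=2 HhGgWW=4 HhGgWw=8 HhGgww=4 HhggWW=2 HhggWw=4 Hhggww=2 hhGGWW=2 hhGGWw=4 hhGGww=2 hhGgWW=4 hhGgWw=8 hhGgww=4 hhggWW=2 hhggWw=4 hhggww=2
HhGGww hits 2/64; gcd=2; 2÷2/64÷2 = 1/32

P(HhGGww) = 1/32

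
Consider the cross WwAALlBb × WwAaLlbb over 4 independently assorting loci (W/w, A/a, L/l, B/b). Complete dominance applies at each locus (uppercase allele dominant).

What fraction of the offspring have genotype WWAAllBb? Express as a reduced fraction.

P(WWAAllBb) = 1/64

WwAALlBb gametes: WALB×2, WALb×2, WAlB×2, WAlb×2, wALB×2, wALb×2, wAlB×2, wAlb×2
WwAaLlbb gametes: WALb×2, WAlb×2, WaLb×2, Walb×2, wALb×2, wAlb×2, waLb×2, walb×2
WwAALlBb×WwAaLlbb grid (16·16=256): WWAALLBb=4 WWAALLbb=4 WWAALlBb=8 WWAALlbb=8 WWAAllBb=4 WWAAllbb=4 WWAaLLBb=4 WWAaLLbb=4 WWAaLlBb=8 WWAaLlbb=8 WWAallBb=4 WWAallbb=4 WwAALLBb=8 WwAALLbb=8 WwAALlBb=16 WwAALlbb=16 WwAAllBb=8 WwAAllbb=8 WwAaLLBb=8 WwAaLLbb=8 WwAaLlBb=16 WwAaLlbb=16 WwAallBb=8 WwAallbb=8 wwAALLBb=4 wwAALLbb=4 wwAALlBb=8 wwAALlbb=8 wwAAllBb=4 wwAAllbb=4 wwAaLLBb=4 wwAaLLbb=4 wwAaLlBb=8 wwAaLlbb=8 wwAallBb=4 wwAallbb=4
WWAAllBb hits 4/256; gcd=4; 4÷4/256÷4 = 1/64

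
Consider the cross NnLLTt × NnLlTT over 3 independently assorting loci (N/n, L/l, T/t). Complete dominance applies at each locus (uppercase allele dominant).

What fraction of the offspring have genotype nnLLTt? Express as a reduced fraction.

NnLLTt gametes: NLT×2, NLt×2, nLT×2, nLt×2
NnLlTT gametes: NLT×2, NlT×2, nLT×2, nlT×2
NnLLTt×NnLlTT grid (8·8=64): NNLLTT=4 NNLLTt=4 NNLlTT=4 NNLlTt=4 NnLLTT=8 NnLLTt=8 NnLlTT=8 NnLlTt=8 nnLLTT=4 nnLLTt=4 nnLlTT=4 nnLlTt=4
nnLLTt hits 4/64; gcd=4; 4÷4/64÷4 = 1/16

P(nnLLTt) = 1/16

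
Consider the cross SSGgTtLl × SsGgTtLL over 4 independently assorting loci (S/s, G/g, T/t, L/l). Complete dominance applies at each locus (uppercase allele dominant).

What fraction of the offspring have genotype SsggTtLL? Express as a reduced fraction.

P(SsggTtLL) = 1/32

SSGgTtLl gametes: SGTL×2, SGTl×2, SGtL×2, SGtl×2, SgTL×2, SgTl×2, SgtL×2, Sgtl×2
SsGgTtLL gametes: SGTL×2, SGtL×2, SgTL×2, SgtL×2, sGTL×2, sGtL×2, sgTL×2, sgtL×2
SSGgTtLl×SsGgTtLL grid (16·16=256): SSGGTTLL=4 SSGGTTLl=4 SSGGTtLL=8 SSGGTtLl=8 SSGGttLL=4 SSGGttLl=4 SSGgTTLL=8 SSGgTTLl=8 SSGgTtLL=16 SSGgTtLl=16 SSGgttLL=8 SSGgttLl=8 SSggTTLL=4 SSggTTLl=4 SSggTtLL=8 SSggTtLl=8 SSggttLL=4 SSggttLl=4 SsGGTTLL=4 SsGGTTLl=4 SsGGTtLL=8 SsGGTtLl=8 SsGGttLL=4 SsGGttLl=4 SsGgTTLL=8 SsGgTTLl=8 SsGgTtLL=16 SsGgTtLl=16 SsGgttLL=8 SsGgttLl=8 SsggTTLL=4 SsggTTLl=4 SsggTtLL=8 SsggTtLl=8 SsggttLL=4 SsggttLl=4
SsggTtLL hits 8/256; gcd=8; 8÷8/256÷8 = 1/32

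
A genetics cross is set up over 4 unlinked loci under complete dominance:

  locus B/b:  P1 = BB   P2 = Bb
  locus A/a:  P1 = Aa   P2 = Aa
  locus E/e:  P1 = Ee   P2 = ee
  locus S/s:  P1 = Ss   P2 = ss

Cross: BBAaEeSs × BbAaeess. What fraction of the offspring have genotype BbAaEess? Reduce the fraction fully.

BBAaEeSs gametes: BAES×2, BAEs×2, BAeS×2, BAes×2, BaES×2, BaEs×2, BaeS×2, Baes×2
BbAaeess gametes: BAes×4, Baes×4, bAes×4, baes×4
BBAaEeSs×BbAaeess grid (16·16=256): BBAAEeSs=8 BBAAEess=8 BBAAeeSs=8 BBAAeess=8 BBAaEeSs=16 BBAaEess=16 BBAaeeSs=16 BBAaeess=16 BBaaEeSs=8 BBaaEess=8 BBaaeeSs=8 BBaaeess=8 BbAAEeSs=8 BbAAEess=8 BbAAeeSs=8 BbAAeess=8 BbAaEeSs=16 BbAaEess=16 BbAaeeSs=16 BbAaeess=16 BbaaEeSs=8 BbaaEess=8 BbaaeeSs=8 Bbaaeess=8
BbAaEess hits 16/256; gcd=16; 16÷16/256÷16 = 1/16

P(BbAaEess) = 1/16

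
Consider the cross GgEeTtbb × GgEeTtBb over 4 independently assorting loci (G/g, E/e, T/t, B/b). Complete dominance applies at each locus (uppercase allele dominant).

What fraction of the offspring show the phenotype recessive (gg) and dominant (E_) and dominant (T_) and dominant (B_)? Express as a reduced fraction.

GgEeTtbb gametes: GETb×2, GEtb×2, GeTb×2, Getb×2, gETb×2, gEtb×2, geTb×2, getb×2
GgEeTtBb gametes: GETB×1, GETb×1, GEtB×1, GEtb×1, GeTB×1, GeTb×1, GetB×1, Getb×1, gETB×1, gETb×1, gEtB×1, gEtb×1, geTB×1, geTb×1, getB×1, getb×1
GgEeTtbb×GgEeTtBb grid (16·16=256): GGEETTBb=2 GGEETTbb=2 GGEETtBb=4 GGEETtbb=4 GGEEttBb=2 GGEEttbb=2 GGEeTTBb=4 GGEeTTbb=4 GGEeTtBb=8 GGEeTtbb=8 GGEettBb=4 GGEettbb=4 GGeeTTBb=2 GGeeTTbb=2 GGeeTtBb=4 GGeeTtbb=4 GGeettBb=2 GGeettbb=2 GgEETTBb=4 GgEETTbb=4 GgEETtBb=8 GgEETtbb=8 GgEEttBb=4 GgEEttbb=4 GgEeTTBb=8 GgEeTTbb=8 GgEeTtBb=16 GgEeTtbb=16 GgEettBb=8 GgEettbb=8 GgeeTTBb=4 GgeeTTbb=4 GgeeTtBb=8 GgeeTtbb=8 GgeettBb=4 Ggeettbb=4 ggEETTBb=2 ggEETTbb=2 ggEETtBb=4 ggEETtbb=4 ggEEttBb=2 ggEEttbb=2 ggEeTTBb=4 ggEeTTbb=4 ggEeTtBb=8 ggEeTtbb=8 ggEettBb=4 ggEettbb=4 ggeeTTBb=2 ggeeTTbb=2 ggeeTtBb=4 ggeeTtbb=4 ggeettBb=2 ggeettbb=2
gg E_ T_ B_ hits 18/256; gcd=2; 18÷2/256÷2 = 9/128

P(gg E_ T_ B_) = 9/128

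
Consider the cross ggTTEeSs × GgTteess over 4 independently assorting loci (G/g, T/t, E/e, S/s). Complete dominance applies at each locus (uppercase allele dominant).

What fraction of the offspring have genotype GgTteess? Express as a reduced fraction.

ggTTEeSs gametes: gTES×4, gTEs×4, gTeS×4, gTes×4
GgTteess gametes: GTes×4, Gtes×4, gTes×4, gtes×4
ggTTEeSs×GgTteess grid (16·16=256): GgTTEeSs=16 GgTTEess=16 GgTTeeSs=16 GgTTeess=16 GgTtEeSs=16 GgTtEess=16 GgTteeSs=16 GgTteess=16 ggTTEeSs=16 ggTTEess=16 ggTTeeSs=16 ggTTeess=16 ggTtEeSs=16 ggTtEess=16 ggTteeSs=16 ggTteess=16
GgTteess hits 16/256; gcd=16; 16÷16/256÷16 = 1/16

P(GgTteess) = 1/16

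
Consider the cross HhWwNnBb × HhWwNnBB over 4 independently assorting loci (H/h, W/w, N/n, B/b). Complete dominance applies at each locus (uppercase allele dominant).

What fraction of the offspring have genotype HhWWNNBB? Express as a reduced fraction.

HhWwNnBb gametes: HWNB×1, HWNb×1, HWnB×1, HWnb×1, HwNB×1, HwNb×1, HwnB×1, Hwnb×1, hWNB×1, hWNb×1, hWnB×1, hWnb×1, hwNB×1, hwNb×1, hwnB×1, hwnb×1
HhWwNnBB gametes: HWNB×2, HWnB×2, HwNB×2, HwnB×2, hWNB×2, hWnB×2, hwNB×2, hwnB×2
HhWwNnBb×HhWwNnBB grid (16·16=256): HHWWNNBB=2 HHWWNNBb=2 HHWWNnBB=4 HHWWNnBb=4 HHWWnnBB=2 HHWWnnBb=2 HHWwNNBB=4 HHWwNNBb=4 HHWwNnBB=8 HHWwNnBb=8 HHWwnnBB=4 HHWwnnBb=4 HHwwNNBB=2 HHwwNNBb=2 HHwwNnBB=4 HHwwNnBb=4 HHwwnnBB=2 HHwwnnBb=2 HhWWNNBB=4 HhWWNNBb=4 HhWWNnBB=8 HhWWNnBb=8 HhWWnnBB=4 HhWWnnBb=4 HhWwNNBB=8 HhWwNNBb=8 HhWwNnBB=16 HhWwNnBb=16 HhWwnnBB=8 HhWwnnBb=8 HhwwNNBB=4 HhwwNNBb=4 HhwwNnBB=8 HhwwNnBb=8 HhwwnnBB=4 HhwwnnBb=4 hhWWNNBB=2 hhWWNNBb=2 hhWWNnBB=4 hhWWNnBb=4 hhWWnnBB=2 hhWWnnBb=2 hhWwNNBB=4 hhWwNNBb=4 hhWwNnBB=8 hhWwNnBb=8 hhWwnnBB=4 hhWwnnBb=4 hhwwNNBB=2 hhwwNNBb=2 hhwwNnBB=4 hhwwNnBb=4 hhwwnnBB=2 hhwwnnBb=2
HhWWNNBB hits 4/256; gcd=4; 4÷4/256÷4 = 1/64

P(HhWWNNBB) = 1/64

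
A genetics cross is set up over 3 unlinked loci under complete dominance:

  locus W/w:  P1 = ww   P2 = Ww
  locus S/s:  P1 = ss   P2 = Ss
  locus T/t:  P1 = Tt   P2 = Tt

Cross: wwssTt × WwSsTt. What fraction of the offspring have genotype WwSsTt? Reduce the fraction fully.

wwssTt gametes: wsT×4, wst×4
WwSsTt gametes: WST×1, WSt×1, WsT×1, Wst×1, wST×1, wSt×1, wsT×1, wst×1
wwssTt×WwSsTt grid (8·8=64): WwSsTT=4 WwSsTt=8 WwSstt=4 WwssTT=4 WwssTt=8 Wwsstt=4 wwSsTT=4 wwSsTt=8 wwSstt=4 wwssTT=4 wwssTt=8 wwsstt=4
WwSsTt hits 8/64; gcd=8; 8÷8/64÷8 = 1/8

P(WwSsTt) = 1/8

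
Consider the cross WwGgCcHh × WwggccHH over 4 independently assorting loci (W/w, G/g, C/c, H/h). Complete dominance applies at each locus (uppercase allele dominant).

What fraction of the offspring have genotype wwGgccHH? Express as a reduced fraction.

P(wwGgccHH) = 1/32

WwGgCcHh gametes: WGCH×1, WGCh×1, WGcH×1, WGch×1, WgCH×1, WgCh×1, WgcH×1, Wgch×1, wGCH×1, wGCh×1, wGcH×1, wGch×1, wgCH×1, wgCh×1, wgcH×1, wgch×1
WwggccHH gametes: WgcH×8, wgcH×8
WwGgCcHh×WwggccHH grid (16·16=256): WWGgCcHH=8 WWGgCcHh=8 WWGgccHH=8 WWGgccHh=8 WWggCcHH=8 WWggCcHh=8 WWggccHH=8 WWggccHh=8 WwGgCcHH=16 WwGgCcHh=16 WwGgccHH=16 WwGgccHh=16 WwggCcHH=16 WwggCcHh=16 WwggccHH=16 WwggccHh=16 wwGgCcHH=8 wwGgCcHh=8 wwGgccHH=8 wwGgccHh=8 wwggCcHH=8 wwggCcHh=8 wwggccHH=8 wwggccHh=8
wwGgccHH hits 8/256; gcd=8; 8÷8/256÷8 = 1/32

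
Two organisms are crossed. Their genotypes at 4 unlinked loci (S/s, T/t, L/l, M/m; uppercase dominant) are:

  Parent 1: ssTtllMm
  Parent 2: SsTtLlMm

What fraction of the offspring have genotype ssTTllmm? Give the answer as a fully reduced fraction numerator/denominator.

P(ssTTllmm) = 1/64

ssTtllMm gametes: sTlM×4, sTlm×4, stlM×4, stlm×4
SsTtLlMm gametes: STLM×1, STLm×1, STlM×1, STlm×1, StLM×1, StLm×1, StlM×1, Stlm×1, sTLM×1, sTLm×1, sTlM×1, sTlm×1, stLM×1, stLm×1, stlM×1, stlm×1
ssTtllMm×SsTtLlMm grid (16·16=256): SsTTLlMM=4 SsTTLlMm=8 SsTTLlmm=4 SsTTllMM=4 SsTTllMm=8 SsTTllmm=4 SsTtLlMM=8 SsTtLlMm=16 SsTtLlmm=8 SsTtllMM=8 SsTtllMm=16 SsTtllmm=8 SsttLlMM=4 SsttLlMm=8 SsttLlmm=4 SsttllMM=4 SsttllMm=8 Ssttllmm=4 ssTTLlMM=4 ssTTLlMm=8 ssTTLlmm=4 ssTTllMM=4 ssTTllMm=8 ssTTllmm=4 ssTtLlMM=8 ssTtLlMm=16 ssTtLlmm=8 ssTtllMM=8 ssTtllMm=16 ssTtllmm=8 ssttLlMM=4 ssttLlMm=8 ssttLlmm=4 ssttllMM=4 ssttllMm=8 ssttllmm=4
ssTTllmm hits 4/256; gcd=4; 4÷4/256÷4 = 1/64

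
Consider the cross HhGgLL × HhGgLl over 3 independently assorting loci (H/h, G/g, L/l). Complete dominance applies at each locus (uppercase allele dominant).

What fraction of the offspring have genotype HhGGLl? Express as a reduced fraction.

HhGgLL gametes: HGL×2, HgL×2, hGL×2, hgL×2
HhGgLl gametes: HGL×1, HGl×1, HgL×1, Hgl×1, hGL×1, hGl×1, hgL×1, hgl×1
HhGgLL×HhGgLl grid (8·8=64): HHGGLL=2 HHGGLl=2 HHGgLL=4 HHGgLl=4 HHggLL=2 HHggLl=2 HhGGLL=4 HhGGLl=4 HhGgLL=8 HhGgLl=8 HhggLL=4 HhggLl=4 hhGGLL=2 hhGGLl=2 hhGgLL=4 hhGgLl=4 hhggLL=2 hhggLl=2
HhGGLl hits 4/64; gcd=4; 4÷4/64÷4 = 1/16

P(HhGGLl) = 1/16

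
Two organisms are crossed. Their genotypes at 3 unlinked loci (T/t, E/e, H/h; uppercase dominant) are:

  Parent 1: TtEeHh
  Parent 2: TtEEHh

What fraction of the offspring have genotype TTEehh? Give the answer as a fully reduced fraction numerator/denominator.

P(TTEehh) = 1/32

TtEeHh gametes: TEH×1, TEh×1, TeH×1, Teh×1, tEH×1, tEh×1, teH×1, teh×1
TtEEHh gametes: TEH×2, TEh×2, tEH×2, tEh×2
TtEeHh×TtEEHh grid (8·8=64): TTEEHH=2 TTEEHh=4 TTEEhh=2 TTEeHH=2 TTEeHh=4 TTEehh=2 TtEEHH=4 TtEEHh=8 TtEEhh=4 TtEeHH=4 TtEeHh=8 TtEehh=4 ttEEHH=2 ttEEHh=4 ttEEhh=2 ttEeHH=2 ttEeHh=4 ttEehh=2
TTEehh hits 2/64; gcd=2; 2÷2/64÷2 = 1/32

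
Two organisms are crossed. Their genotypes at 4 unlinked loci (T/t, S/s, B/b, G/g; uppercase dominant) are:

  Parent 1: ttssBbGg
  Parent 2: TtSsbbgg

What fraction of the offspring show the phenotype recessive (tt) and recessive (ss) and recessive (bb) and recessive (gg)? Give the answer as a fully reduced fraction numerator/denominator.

ttssBbGg gametes: tsBG×4, tsBg×4, tsbG×4, tsbg×4
TtSsbbgg gametes: TSbg×4, Tsbg×4, tSbg×4, tsbg×4
ttssBbGg×TtSsbbgg grid (16·16=256): TtSsBbGg=16 TtSsBbgg=16 TtSsbbGg=16 TtSsbbgg=16 TtssBbGg=16 TtssBbgg=16 TtssbbGg=16 Ttssbbgg=16 ttSsBbGg=16 ttSsBbgg=16 ttSsbbGg=16 ttSsbbgg=16 ttssBbGg=16 ttssBbgg=16 ttssbbGg=16 ttssbbgg=16
tt ss bb gg hits 16/256; gcd=16; 16÷16/256÷16 = 1/16

P(tt ss bb gg) = 1/16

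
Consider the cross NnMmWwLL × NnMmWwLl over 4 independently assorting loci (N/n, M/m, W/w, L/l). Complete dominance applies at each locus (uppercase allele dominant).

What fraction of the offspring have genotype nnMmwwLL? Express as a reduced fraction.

NnMmWwLL gametes: NMWL×2, NMwL×2, NmWL×2, NmwL×2, nMWL×2, nMwL×2, nmWL×2, nmwL×2
NnMmWwLl gametes: NMWL×1, NMWl×1, NMwL×1, NMwl×1, NmWL×1, NmWl×1, NmwL×1, Nmwl×1, nMWL×1, nMWl×1, nMwL×1, nMwl×1, nmWL×1, nmWl×1, nmwL×1, nmwl×1
NnMmWwLL×NnMmWwLl grid (16·16=256): NNMMWWLL=2 NNMMWWLl=2 NNMMWwLL=4 NNMMWwLl=4 NNMMwwLL=2 NNMMwwLl=2 NNMmWWLL=4 NNMmWWLl=4 NNMmWwLL=8 NNMmWwLl=8 NNMmwwLL=4 NNMmwwLl=4 NNmmWWLL=2 NNmmWWLl=2 NNmmWwLL=4 NNmmWwLl=4 NNmmwwLL=2 NNmmwwLl=2 NnMMWWLL=4 NnMMWWLl=4 NnMMWwLL=8 NnMMWwLl=8 NnMMwwLL=4 NnMMwwLl=4 NnMmWWLL=8 NnMmWWLl=8 NnMmWwLL=16 NnMmWwLl=16 NnMmwwLL=8 NnMmwwLl=8 NnmmWWLL=4 NnmmWWLl=4 NnmmWwLL=8 NnmmWwLl=8 NnmmwwLL=4 NnmmwwLl=4 nnMMWWLL=2 nnMMWWLl=2 nnMMWwLL=4 nnMMWwLl=4 nnMMwwLL=2 nnMMwwLl=2 nnMmWWLL=4 nnMmWWLl=4 nnMmWwLL=8 nnMmWwLl=8 nnMmwwLL=4 nnMmwwLl=4 nnmmWWLL=2 nnmmWWLl=2 nnmmWwLL=4 nnmmWwLl=4 nnmmwwLL=2 nnmmwwLl=2
nnMmwwLL hits 4/256; gcd=4; 4÷4/256÷4 = 1/64

P(nnMmwwLL) = 1/64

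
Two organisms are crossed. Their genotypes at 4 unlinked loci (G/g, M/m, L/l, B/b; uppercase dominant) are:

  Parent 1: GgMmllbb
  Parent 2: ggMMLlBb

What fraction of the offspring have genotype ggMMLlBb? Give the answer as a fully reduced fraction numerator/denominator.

P(ggMMLlBb) = 1/16

GgMmllbb gametes: GMlb×4, Gmlb×4, gMlb×4, gmlb×4
ggMMLlBb gametes: gMLB×4, gMLb×4, gMlB×4, gMlb×4
GgMmllbb×ggMMLlBb grid (16·16=256): GgMMLlBb=16 GgMMLlbb=16 GgMMllBb=16 GgMMllbb=16 GgMmLlBb=16 GgMmLlbb=16 GgMmllBb=16 GgMmllbb=16 ggMMLlBb=16 ggMMLlbb=16 ggMMllBb=16 ggMMllbb=16 ggMmLlBb=16 ggMmLlbb=16 ggMmllBb=16 ggMmllbb=16
ggMMLlBb hits 16/256; gcd=16; 16÷16/256÷16 = 1/16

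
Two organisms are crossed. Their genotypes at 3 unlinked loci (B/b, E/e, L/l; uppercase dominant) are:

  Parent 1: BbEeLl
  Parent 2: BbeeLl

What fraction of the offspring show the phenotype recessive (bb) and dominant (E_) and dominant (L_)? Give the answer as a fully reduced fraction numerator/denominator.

P(bb E_ L_) = 3/32

BbEeLl gametes: BEL×1, BEl×1, BeL×1, Bel×1, bEL×1, bEl×1, beL×1, bel×1
BbeeLl gametes: BeL×2, Bel×2, beL×2, bel×2
BbEeLl×BbeeLl grid (8·8=64): BBEeLL=2 BBEeLl=4 BBEell=2 BBeeLL=2 BBeeLl=4 BBeell=2 BbEeLL=4 BbEeLl=8 BbEell=4 BbeeLL=4 BbeeLl=8 Bbeell=4 bbEeLL=2 bbEeLl=4 bbEell=2 bbeeLL=2 bbeeLl=4 bbeell=2
bb E_ L_ hits 6/64; gcd=2; 6÷2/64÷2 = 3/32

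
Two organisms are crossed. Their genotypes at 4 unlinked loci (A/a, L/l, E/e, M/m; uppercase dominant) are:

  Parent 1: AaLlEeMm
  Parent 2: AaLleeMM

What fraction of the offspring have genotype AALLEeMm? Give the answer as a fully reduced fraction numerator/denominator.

P(AALLEeMm) = 1/64

AaLlEeMm gametes: ALEM×1, ALEm×1, ALeM×1, ALem×1, AlEM×1, AlEm×1, AleM×1, Alem×1, aLEM×1, aLEm×1, aLeM×1, aLem×1, alEM×1, alEm×1, aleM×1, alem×1
AaLleeMM gametes: ALeM×4, AleM×4, aLeM×4, aleM×4
AaLlEeMm×AaLleeMM grid (16·16=256): AALLEeMM=4 AALLEeMm=4 AALLeeMM=4 AALLeeMm=4 AALlEeMM=8 AALlEeMm=8 AALleeMM=8 AALleeMm=8 AAllEeMM=4 AAllEeMm=4 AAlleeMM=4 AAlleeMm=4 AaLLEeMM=8 AaLLEeMm=8 AaLLeeMM=8 AaLLeeMm=8 AaLlEeMM=16 AaLlEeMm=16 AaLleeMM=16 AaLleeMm=16 AallEeMM=8 AallEeMm=8 AalleeMM=8 AalleeMm=8 aaLLEeMM=4 aaLLEeMm=4 aaLLeeMM=4 aaLLeeMm=4 aaLlEeMM=8 aaLlEeMm=8 aaLleeMM=8 aaLleeMm=8 aallEeMM=4 aallEeMm=4 aalleeMM=4 aalleeMm=4
AALLEeMm hits 4/256; gcd=4; 4÷4/256÷4 = 1/64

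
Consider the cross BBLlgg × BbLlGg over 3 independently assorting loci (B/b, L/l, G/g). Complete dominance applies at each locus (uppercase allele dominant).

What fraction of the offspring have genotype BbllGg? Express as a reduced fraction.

P(BbllGg) = 1/16

BBLlgg gametes: BLg×4, Blg×4
BbLlGg gametes: BLG×1, BLg×1, BlG×1, Blg×1, bLG×1, bLg×1, blG×1, blg×1
BBLlgg×BbLlGg grid (8·8=64): BBLLGg=4 BBLLgg=4 BBLlGg=8 BBLlgg=8 BBllGg=4 BBllgg=4 BbLLGg=4 BbLLgg=4 BbLlGg=8 BbLlgg=8 BbllGg=4 Bbllgg=4
BbllGg hits 4/64; gcd=4; 4÷4/64÷4 = 1/16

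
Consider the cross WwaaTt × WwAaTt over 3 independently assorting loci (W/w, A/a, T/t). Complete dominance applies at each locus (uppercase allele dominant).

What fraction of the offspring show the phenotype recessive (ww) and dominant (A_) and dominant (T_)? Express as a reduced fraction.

P(ww A_ T_) = 3/32

WwaaTt gametes: WaT×2, Wat×2, waT×2, wat×2
WwAaTt gametes: WAT×1, WAt×1, WaT×1, Wat×1, wAT×1, wAt×1, waT×1, wat×1
WwaaTt×WwAaTt grid (8·8=64): WWAaTT=2 WWAaTt=4 WWAatt=2 WWaaTT=2 WWaaTt=4 WWaatt=2 WwAaTT=4 WwAaTt=8 WwAatt=4 WwaaTT=4 WwaaTt=8 Wwaatt=4 wwAaTT=2 wwAaTt=4 wwAatt=2 wwaaTT=2 wwaaTt=4 wwaatt=2
ww A_ T_ hits 6/64; gcd=2; 6÷2/64÷2 = 3/32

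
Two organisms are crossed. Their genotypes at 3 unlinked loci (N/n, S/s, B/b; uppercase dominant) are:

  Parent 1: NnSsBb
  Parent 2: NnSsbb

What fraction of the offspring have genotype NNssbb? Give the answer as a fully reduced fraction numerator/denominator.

P(NNssbb) = 1/32

NnSsBb gametes: NSB×1, NSb×1, NsB×1, Nsb×1, nSB×1, nSb×1, nsB×1, nsb×1
NnSsbb gametes: NSb×2, Nsb×2, nSb×2, nsb×2
NnSsBb×NnSsbb grid (8·8=64): NNSSBb=2 NNSSbb=2 NNSsBb=4 NNSsbb=4 NNssBb=2 NNssbb=2 NnSSBb=4 NnSSbb=4 NnSsBb=8 NnSsbb=8 NnssBb=4 Nnssbb=4 nnSSBb=2 nnSSbb=2 nnSsBb=4 nnSsbb=4 nnssBb=2 nnssbb=2
NNssbb hits 2/64; gcd=2; 2÷2/64÷2 = 1/32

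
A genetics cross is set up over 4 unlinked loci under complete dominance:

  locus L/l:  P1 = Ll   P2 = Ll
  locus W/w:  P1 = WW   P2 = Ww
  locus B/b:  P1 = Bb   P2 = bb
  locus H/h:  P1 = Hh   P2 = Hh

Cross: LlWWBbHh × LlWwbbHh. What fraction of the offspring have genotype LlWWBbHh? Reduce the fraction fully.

P(LlWWBbHh) = 1/16

LlWWBbHh gametes: LWBH×2, LWBh×2, LWbH×2, LWbh×2, lWBH×2, lWBh×2, lWbH×2, lWbh×2
LlWwbbHh gametes: LWbH×2, LWbh×2, LwbH×2, Lwbh×2, lWbH×2, lWbh×2, lwbH×2, lwbh×2
LlWWBbHh×LlWwbbHh grid (16·16=256): LLWWBbHH=4 LLWWBbHh=8 LLWWBbhh=4 LLWWbbHH=4 LLWWbbHh=8 LLWWbbhh=4 LLWwBbHH=4 LLWwBbHh=8 LLWwBbhh=4 LLWwbbHH=4 LLWwbbHh=8 LLWwbbhh=4 LlWWBbHH=8 LlWWBbHh=16 LlWWBbhh=8 LlWWbbHH=8 LlWWbbHh=16 LlWWbbhh=8 LlWwBbHH=8 LlWwBbHh=16 LlWwBbhh=8 LlWwbbHH=8 LlWwbbHh=16 LlWwbbhh=8 llWWBbHH=4 llWWBbHh=8 llWWBbhh=4 llWWbbHH=4 llWWbbHh=8 llWWbbhh=4 llWwBbHH=4 llWwBbHh=8 llWwBbhh=4 llWwbbHH=4 llWwbbHh=8 llWwbbhh=4
LlWWBbHh hits 16/256; gcd=16; 16÷16/256÷16 = 1/16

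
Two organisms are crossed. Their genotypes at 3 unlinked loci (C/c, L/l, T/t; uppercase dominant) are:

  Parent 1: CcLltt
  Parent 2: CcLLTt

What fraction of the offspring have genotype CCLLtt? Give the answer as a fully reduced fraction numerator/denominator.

CcLltt gametes: CLt×2, Clt×2, cLt×2, clt×2
CcLLTt gametes: CLT×2, CLt×2, cLT×2, cLt×2
CcLltt×CcLLTt grid (8·8=64): CCLLTt=4 CCLLtt=4 CCLlTt=4 CCLltt=4 CcLLTt=8 CcLLtt=8 CcLlTt=8 CcLltt=8 ccLLTt=4 ccLLtt=4 ccLlTt=4 ccLltt=4
CCLLtt hits 4/64; gcd=4; 4÷4/64÷4 = 1/16

P(CCLLtt) = 1/16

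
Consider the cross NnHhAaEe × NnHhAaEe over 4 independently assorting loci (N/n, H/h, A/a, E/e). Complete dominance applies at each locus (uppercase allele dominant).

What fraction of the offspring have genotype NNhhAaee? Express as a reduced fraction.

NnHhAaEe gametes: NHAE×1, NHAe×1, NHaE×1, NHae×1, NhAE×1, NhAe×1, NhaE×1, Nhae×1, nHAE×1, nHAe×1, nHaE×1, nHae×1, nhAE×1, nhAe×1, nhaE×1, nhae×1
NnHhAaEe gametes: NHAE×1, NHAe×1, NHaE×1, NHae×1, NhAE×1, NhAe×1, NhaE×1, Nhae×1, nHAE×1, nHAe×1, nHaE×1, nHae×1, nhAE×1, nhAe×1, nhaE×1, nhae×1
NnHhAaEe×NnHhAaEe grid (16·16=256): NNHHAAEE=1 NNHHAAEe=2 NNHHAAee=1 NNHHAaEE=2 NNHHAaEe=4 NNHHAaee=2 NNHHaaEE=1 NNHHaaEe=2 NNHHaaee=1 NNHhAAEE=2 NNHhAAEe=4 NNHhAAee=2 NNHhAaEE=4 NNHhAaEe=8 NNHhAaee=4 NNHhaaEE=2 NNHhaaEe=4 NNHhaaee=2 NNhhAAEE=1 NNhhAAEe=2 NNhhAAee=1 NNhhAaEE=2 NNhhAaEe=4 NNhhAaee=2 NNhhaaEE=1 NNhhaaEe=2 NNhhaaee=1 NnHHAAEE=2 NnHHAAEe=4 NnHHAAee=2 NnHHAaEE=4 NnHHAaEe=8 NnHHAaee=4 NnHHaaEE=2 NnHHaaEe=4 NnHHaaee=2 NnHhAAEE=4 NnHhAAEe=8 NnHhAAee=4 NnHhAaEE=8 NnHhAaEe=16 NnHhAaee=8 NnHhaaEE=4 NnHhaaEe=8 NnHhaaee=4 NnhhAAEE=2 NnhhAAEe=4 NnhhAAee=2 NnhhAaEE=4 NnhhAaEe=8 NnhhAaee=4 NnhhaaEE=2 NnhhaaEe=4 Nnhhaaee=2 nnHHAAEE=1 nnHHAAEe=2 nnHHAAee=1 nnHHAaEE=2 nnHHAaEe=4 nnHHAaee=2 nnHHaaEE=1 nnHHaaEe=2 nnHHaaee=1 nnHhAAEE=2 nnHhAAEe=4 nnHhAAee=2 nnHhAaEE=4 nnHhAaEe=8 nnHhAaee=4 nnHhaaEE=2 nnHhaaEe=4 nnHhaaee=2 nnhhAAEE=1 nnhhAAEe=2 nnhhAAee=1 nnhhAaEE=2 nnhhAaEe=4 nnhhAaee=2 nnhhaaEE=1 nnhhaaEe=2 nnhhaaee=1
NNhhAaee hits 2/256; gcd=2; 2÷2/256÷2 = 1/128

P(NNhhAaee) = 1/128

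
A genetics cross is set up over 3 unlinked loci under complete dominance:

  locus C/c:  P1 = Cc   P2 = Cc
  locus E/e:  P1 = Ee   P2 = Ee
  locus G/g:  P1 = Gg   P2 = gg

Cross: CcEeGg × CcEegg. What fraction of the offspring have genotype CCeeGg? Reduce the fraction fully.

CcEeGg gametes: CEG×1, CEg×1, CeG×1, Ceg×1, cEG×1, cEg×1, ceG×1, ceg×1
CcEegg gametes: CEg×2, Ceg×2, cEg×2, ceg×2
CcEeGg×CcEegg grid (8·8=64): CCEEGg=2 CCEEgg=2 CCEeGg=4 CCEegg=4 CCeeGg=2 CCeegg=2 CcEEGg=4 CcEEgg=4 CcEeGg=8 CcEegg=8 CceeGg=4 Cceegg=4 ccEEGg=2 ccEEgg=2 ccEeGg=4 ccEegg=4 cceeGg=2 cceegg=2
CCeeGg hits 2/64; gcd=2; 2÷2/64÷2 = 1/32

P(CCeeGg) = 1/32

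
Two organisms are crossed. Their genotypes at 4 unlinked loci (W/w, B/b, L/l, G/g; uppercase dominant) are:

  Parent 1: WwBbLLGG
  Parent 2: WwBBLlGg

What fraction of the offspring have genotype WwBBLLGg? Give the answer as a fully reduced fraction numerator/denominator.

P(WwBBLLGg) = 1/16

WwBbLLGG gametes: WBLG×4, WbLG×4, wBLG×4, wbLG×4
WwBBLlGg gametes: WBLG×2, WBLg×2, WBlG×2, WBlg×2, wBLG×2, wBLg×2, wBlG×2, wBlg×2
WwBbLLGG×WwBBLlGg grid (16·16=256): WWBBLLGG=8 WWBBLLGg=8 WWBBLlGG=8 WWBBLlGg=8 WWBbLLGG=8 WWBbLLGg=8 WWBbLlGG=8 WWBbLlGg=8 WwBBLLGG=16 WwBBLLGg=16 WwBBLlGG=16 WwBBLlGg=16 WwBbLLGG=16 WwBbLLGg=16 WwBbLlGG=16 WwBbLlGg=16 wwBBLLGG=8 wwBBLLGg=8 wwBBLlGG=8 wwBBLlGg=8 wwBbLLGG=8 wwBbLLGg=8 wwBbLlGG=8 wwBbLlGg=8
WwBBLLGg hits 16/256; gcd=16; 16÷16/256÷16 = 1/16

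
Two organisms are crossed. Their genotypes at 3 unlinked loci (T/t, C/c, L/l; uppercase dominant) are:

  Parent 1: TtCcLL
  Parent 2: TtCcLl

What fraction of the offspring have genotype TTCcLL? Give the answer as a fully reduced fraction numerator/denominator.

TtCcLL gametes: TCL×2, TcL×2, tCL×2, tcL×2
TtCcLl gametes: TCL×1, TCl×1, TcL×1, Tcl×1, tCL×1, tCl×1, tcL×1, tcl×1
TtCcLL×TtCcLl grid (8·8=64): TTCCLL=2 TTCCLl=2 TTCcLL=4 TTCcLl=4 TTccLL=2 TTccLl=2 TtCCLL=4 TtCCLl=4 TtCcLL=8 TtCcLl=8 TtccLL=4 TtccLl=4 ttCCLL=2 ttCCLl=2 ttCcLL=4 ttCcLl=4 ttccLL=2 ttccLl=2
TTCcLL hits 4/64; gcd=4; 4÷4/64÷4 = 1/16

P(TTCcLL) = 1/16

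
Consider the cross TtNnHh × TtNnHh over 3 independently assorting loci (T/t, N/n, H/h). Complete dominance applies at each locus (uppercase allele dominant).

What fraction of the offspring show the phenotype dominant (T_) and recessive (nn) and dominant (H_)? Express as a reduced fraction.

P(T_ nn H_) = 9/64

TtNnHh gametes: TNH×1, TNh×1, TnH×1, Tnh×1, tNH×1, tNh×1, tnH×1, tnh×1
TtNnHh gametes: TNH×1, TNh×1, TnH×1, Tnh×1, tNH×1, tNh×1, tnH×1, tnh×1
TtNnHh×TtNnHh grid (8·8=64): TTNNHH=1 TTNNHh=2 TTNNhh=1 TTNnHH=2 TTNnHh=4 TTNnhh=2 TTnnHH=1 TTnnHh=2 TTnnhh=1 TtNNHH=2 TtNNHh=4 TtNNhh=2 TtNnHH=4 TtNnHh=8 TtNnhh=4 TtnnHH=2 TtnnHh=4 Ttnnhh=2 ttNNHH=1 ttNNHh=2 ttNNhh=1 ttNnHH=2 ttNnHh=4 ttNnhh=2 ttnnHH=1 ttnnHh=2 ttnnhh=1
T_ nn H_ hits 9/64; gcd=1; 9÷1/64÷1 = 9/64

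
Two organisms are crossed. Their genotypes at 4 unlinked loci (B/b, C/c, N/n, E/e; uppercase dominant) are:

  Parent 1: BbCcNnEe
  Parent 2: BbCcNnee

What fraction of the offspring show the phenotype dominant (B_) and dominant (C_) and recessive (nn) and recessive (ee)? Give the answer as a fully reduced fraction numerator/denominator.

P(B_ C_ nn ee) = 9/128

BbCcNnEe gametes: BCNE×1, BCNe×1, BCnE×1, BCne×1, BcNE×1, BcNe×1, BcnE×1, Bcne×1, bCNE×1, bCNe×1, bCnE×1, bCne×1, bcNE×1, bcNe×1, bcnE×1, bcne×1
BbCcNnee gametes: BCNe×2, BCne×2, BcNe×2, Bcne×2, bCNe×2, bCne×2, bcNe×2, bcne×2
BbCcNnEe×BbCcNnee grid (16·16=256): BBCCNNEe=2 BBCCNNee=2 BBCCNnEe=4 BBCCNnee=4 BBCCnnEe=2 BBCCnnee=2 BBCcNNEe=4 BBCcNNee=4 BBCcNnEe=8 BBCcNnee=8 BBCcnnEe=4 BBCcnnee=4 BBccNNEe=2 BBccNNee=2 BBccNnEe=4 BBccNnee=4 BBccnnEe=2 BBccnnee=2 BbCCNNEe=4 BbCCNNee=4 BbCCNnEe=8 BbCCNnee=8 BbCCnnEe=4 BbCCnnee=4 BbCcNNEe=8 BbCcNNee=8 BbCcNnEe=16 BbCcNnee=16 BbCcnnEe=8 BbCcnnee=8 BbccNNEe=4 BbccNNee=4 BbccNnEe=8 BbccNnee=8 BbccnnEe=4 Bbccnnee=4 bbCCNNEe=2 bbCCNNee=2 bbCCNnEe=4 bbCCNnee=4 bbCCnnEe=2 bbCCnnee=2 bbCcNNEe=4 bbCcNNee=4 bbCcNnEe=8 bbCcNnee=8 bbCcnnEe=4 bbCcnnee=4 bbccNNEe=2 bbccNNee=2 bbccNnEe=4 bbccNnee=4 bbccnnEe=2 bbccnnee=2
B_ C_ nn ee hits 18/256; gcd=2; 18÷2/256÷2 = 9/128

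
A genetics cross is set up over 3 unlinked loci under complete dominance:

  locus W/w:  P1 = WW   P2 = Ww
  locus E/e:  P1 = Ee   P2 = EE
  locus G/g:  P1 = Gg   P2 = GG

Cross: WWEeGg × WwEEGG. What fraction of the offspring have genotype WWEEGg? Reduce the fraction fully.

WWEeGg gametes: WEG×2, WEg×2, WeG×2, Weg×2
WwEEGG gametes: WEG×4, wEG×4
WWEeGg×WwEEGG grid (8·8=64): WWEEGG=8 WWEEGg=8 WWEeGG=8 WWEeGg=8 WwEEGG=8 WwEEGg=8 WwEeGG=8 WwEeGg=8
WWEEGg hits 8/64; gcd=8; 8÷8/64÷8 = 1/8

P(WWEEGg) = 1/8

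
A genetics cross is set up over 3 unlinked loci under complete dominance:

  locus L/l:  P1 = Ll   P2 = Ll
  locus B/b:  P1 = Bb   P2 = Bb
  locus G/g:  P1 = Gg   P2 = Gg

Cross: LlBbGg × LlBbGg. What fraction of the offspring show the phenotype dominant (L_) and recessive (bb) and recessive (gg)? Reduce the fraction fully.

LlBbGg gametes: LBG×1, LBg×1, LbG×1, Lbg×1, lBG×1, lBg×1, lbG×1, lbg×1
LlBbGg gametes: LBG×1, LBg×1, LbG×1, Lbg×1, lBG×1, lBg×1, lbG×1, lbg×1
LlBbGg×LlBbGg grid (8·8=64): LLBBGG=1 LLBBGg=2 LLBBgg=1 LLBbGG=2 LLBbGg=4 LLBbgg=2 LLbbGG=1 LLbbGg=2 LLbbgg=1 LlBBGG=2 LlBBGg=4 LlBBgg=2 LlBbGG=4 LlBbGg=8 LlBbgg=4 LlbbGG=2 LlbbGg=4 Llbbgg=2 llBBGG=1 llBBGg=2 llBBgg=1 llBbGG=2 llBbGg=4 llBbgg=2 llbbGG=1 llbbGg=2 llbbgg=1
L_ bb gg hits 3/64; gcd=1; 3÷1/64÷1 = 3/64

P(L_ bb gg) = 3/64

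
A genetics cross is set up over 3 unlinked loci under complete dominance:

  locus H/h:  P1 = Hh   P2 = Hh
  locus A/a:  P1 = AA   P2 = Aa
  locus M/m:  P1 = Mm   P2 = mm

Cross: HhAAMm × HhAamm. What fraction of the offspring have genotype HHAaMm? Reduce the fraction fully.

P(HHAaMm) = 1/16

HhAAMm gametes: HAM×2, HAm×2, hAM×2, hAm×2
HhAamm gametes: HAm×2, Ham×2, hAm×2, ham×2
HhAAMm×HhAamm grid (8·8=64): HHAAMm=4 HHAAmm=4 HHAaMm=4 HHAamm=4 HhAAMm=8 HhAAmm=8 HhAaMm=8 HhAamm=8 hhAAMm=4 hhAAmm=4 hhAaMm=4 hhAamm=4
HHAaMm hits 4/64; gcd=4; 4÷4/64÷4 = 1/16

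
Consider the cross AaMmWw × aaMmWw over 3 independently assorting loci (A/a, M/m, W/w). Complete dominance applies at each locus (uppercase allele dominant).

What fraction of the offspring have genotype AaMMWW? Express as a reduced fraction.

P(AaMMWW) = 1/32

AaMmWw gametes: AMW×1, AMw×1, AmW×1, Amw×1, aMW×1, aMw×1, amW×1, amw×1
aaMmWw gametes: aMW×2, aMw×2, amW×2, amw×2
AaMmWw×aaMmWw grid (8·8=64): AaMMWW=2 AaMMWw=4 AaMMww=2 AaMmWW=4 AaMmWw=8 AaMmww=4 AammWW=2 AammWw=4 Aammww=2 aaMMWW=2 aaMMWw=4 aaMMww=2 aaMmWW=4 aaMmWw=8 aaMmww=4 aammWW=2 aammWw=4 aammww=2
AaMMWW hits 2/64; gcd=2; 2÷2/64÷2 = 1/32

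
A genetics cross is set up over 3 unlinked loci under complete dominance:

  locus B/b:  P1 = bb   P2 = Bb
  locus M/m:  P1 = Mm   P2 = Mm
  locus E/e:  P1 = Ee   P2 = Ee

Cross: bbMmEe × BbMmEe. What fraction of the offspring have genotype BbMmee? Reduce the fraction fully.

P(BbMmee) = 1/16

bbMmEe gametes: bME×2, bMe×2, bmE×2, bme×2
BbMmEe gametes: BME×1, BMe×1, BmE×1, Bme×1, bME×1, bMe×1, bmE×1, bme×1
bbMmEe×BbMmEe grid (8·8=64): BbMMEE=2 BbMMEe=4 BbMMee=2 BbMmEE=4 BbMmEe=8 BbMmee=4 BbmmEE=2 BbmmEe=4 Bbmmee=2 bbMMEE=2 bbMMEe=4 bbMMee=2 bbMmEE=4 bbMmEe=8 bbMmee=4 bbmmEE=2 bbmmEe=4 bbmmee=2
BbMmee hits 4/64; gcd=4; 4÷4/64÷4 = 1/16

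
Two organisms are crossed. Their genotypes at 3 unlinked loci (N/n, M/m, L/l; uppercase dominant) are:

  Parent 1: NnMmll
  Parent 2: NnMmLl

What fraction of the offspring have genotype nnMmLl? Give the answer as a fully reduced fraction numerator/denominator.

P(nnMmLl) = 1/16

NnMmll gametes: NMl×2, Nml×2, nMl×2, nml×2
NnMmLl gametes: NML×1, NMl×1, NmL×1, Nml×1, nML×1, nMl×1, nmL×1, nml×1
NnMmll×NnMmLl grid (8·8=64): NNMMLl=2 NNMMll=2 NNMmLl=4 NNMmll=4 NNmmLl=2 NNmmll=2 NnMMLl=4 NnMMll=4 NnMmLl=8 NnMmll=8 NnmmLl=4 Nnmmll=4 nnMMLl=2 nnMMll=2 nnMmLl=4 nnMmll=4 nnmmLl=2 nnmmll=2
nnMmLl hits 4/64; gcd=4; 4÷4/64÷4 = 1/16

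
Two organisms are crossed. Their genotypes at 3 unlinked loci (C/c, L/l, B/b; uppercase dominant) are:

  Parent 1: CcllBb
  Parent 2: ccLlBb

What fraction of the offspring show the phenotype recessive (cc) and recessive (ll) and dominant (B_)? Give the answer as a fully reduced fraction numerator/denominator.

CcllBb gametes: ClB×2, Clb×2, clB×2, clb×2
ccLlBb gametes: cLB×2, cLb×2, clB×2, clb×2
CcllBb×ccLlBb grid (8·8=64): CcLlBB=4 CcLlBb=8 CcLlbb=4 CcllBB=4 CcllBb=8 Ccllbb=4 ccLlBB=4 ccLlBb=8 ccLlbb=4 ccllBB=4 ccllBb=8 ccllbb=4
cc ll B_ hits 12/64; gcd=4; 12÷4/64÷4 = 3/16

P(cc ll B_) = 3/16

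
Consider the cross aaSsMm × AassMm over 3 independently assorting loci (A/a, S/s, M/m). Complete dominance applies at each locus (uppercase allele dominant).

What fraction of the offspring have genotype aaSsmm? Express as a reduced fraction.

aaSsMm gametes: aSM×2, aSm×2, asM×2, asm×2
AassMm gametes: AsM×2, Asm×2, asM×2, asm×2
aaSsMm×AassMm grid (8·8=64): AaSsMM=4 AaSsMm=8 AaSsmm=4 AassMM=4 AassMm=8 Aassmm=4 aaSsMM=4 aaSsMm=8 aaSsmm=4 aassMM=4 aassMm=8 aassmm=4
aaSsmm hits 4/64; gcd=4; 4÷4/64÷4 = 1/16

P(aaSsmm) = 1/16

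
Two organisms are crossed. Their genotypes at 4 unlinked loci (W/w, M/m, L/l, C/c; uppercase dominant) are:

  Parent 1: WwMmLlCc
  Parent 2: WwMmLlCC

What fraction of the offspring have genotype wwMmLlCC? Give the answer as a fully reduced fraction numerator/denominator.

P(wwMmLlCC) = 1/32

WwMmLlCc gametes: WMLC×1, WMLc×1, WMlC×1, WMlc×1, WmLC×1, WmLc×1, WmlC×1, Wmlc×1, wMLC×1, wMLc×1, wMlC×1, wMlc×1, wmLC×1, wmLc×1, wmlC×1, wmlc×1
WwMmLlCC gametes: WMLC×2, WMlC×2, WmLC×2, WmlC×2, wMLC×2, wMlC×2, wmLC×2, wmlC×2
WwMmLlCc×WwMmLlCC grid (16·16=256): WWMMLLCC=2 WWMMLLCc=2 WWMMLlCC=4 WWMMLlCc=4 WWMMllCC=2 WWMMllCc=2 WWMmLLCC=4 WWMmLLCc=4 WWMmLlCC=8 WWMmLlCc=8 WWMmllCC=4 WWMmllCc=4 WWmmLLCC=2 WWmmLLCc=2 WWmmLlCC=4 WWmmLlCc=4 WWmmllCC=2 WWmmllCc=2 WwMMLLCC=4 WwMMLLCc=4 WwMMLlCC=8 WwMMLlCc=8 WwMMllCC=4 WwMMllCc=4 WwMmLLCC=8 WwMmLLCc=8 WwMmLlCC=16 WwMmLlCc=16 WwMmllCC=8 WwMmllCc=8 WwmmLLCC=4 WwmmLLCc=4 WwmmLlCC=8 WwmmLlCc=8 WwmmllCC=4 WwmmllCc=4 wwMMLLCC=2 wwMMLLCc=2 wwMMLlCC=4 wwMMLlCc=4 wwMMllCC=2 wwMMllCc=2 wwMmLLCC=4 wwMmLLCc=4 wwMmLlCC=8 wwMmLlCc=8 wwMmllCC=4 wwMmllCc=4 wwmmLLCC=2 wwmmLLCc=2 wwmmLlCC=4 wwmmLlCc=4 wwmmllCC=2 wwmmllCc=2
wwMmLlCC hits 8/256; gcd=8; 8÷8/256÷8 = 1/32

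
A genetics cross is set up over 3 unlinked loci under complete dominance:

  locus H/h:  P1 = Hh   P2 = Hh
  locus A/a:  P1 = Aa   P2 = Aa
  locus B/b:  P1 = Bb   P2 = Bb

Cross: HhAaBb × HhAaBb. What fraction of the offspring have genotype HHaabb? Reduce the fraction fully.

P(HHaabb) = 1/64

HhAaBb gametes: HAB×1, HAb×1, HaB×1, Hab×1, hAB×1, hAb×1, haB×1, hab×1
HhAaBb gametes: HAB×1, HAb×1, HaB×1, Hab×1, hAB×1, hAb×1, haB×1, hab×1
HhAaBb×HhAaBb grid (8·8=64): HHAABB=1 HHAABb=2 HHAAbb=1 HHAaBB=2 HHAaBb=4 HHAabb=2 HHaaBB=1 HHaaBb=2 HHaabb=1 HhAABB=2 HhAABb=4 HhAAbb=2 HhAaBB=4 HhAaBb=8 HhAabb=4 HhaaBB=2 HhaaBb=4 Hhaabb=2 hhAABB=1 hhAABb=2 hhAAbb=1 hhAaBB=2 hhAaBb=4 hhAabb=2 hhaaBB=1 hhaaBb=2 hhaabb=1
HHaabb hits 1/64; gcd=1; 1÷1/64÷1 = 1/64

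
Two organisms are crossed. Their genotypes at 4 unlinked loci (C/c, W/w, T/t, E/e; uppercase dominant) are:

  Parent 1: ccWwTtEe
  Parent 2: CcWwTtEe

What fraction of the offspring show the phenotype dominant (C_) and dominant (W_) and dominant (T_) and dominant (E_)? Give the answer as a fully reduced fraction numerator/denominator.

P(C_ W_ T_ E_) = 27/128

ccWwTtEe gametes: cWTE×2, cWTe×2, cWtE×2, cWte×2, cwTE×2, cwTe×2, cwtE×2, cwte×2
CcWwTtEe gametes: CWTE×1, CWTe×1, CWtE×1, CWte×1, CwTE×1, CwTe×1, CwtE×1, Cwte×1, cWTE×1, cWTe×1, cWtE×1, cWte×1, cwTE×1, cwTe×1, cwtE×1, cwte×1
ccWwTtEe×CcWwTtEe grid (16·16=256): CcWWTTEE=2 CcWWTTEe=4 CcWWTTee=2 CcWWTtEE=4 CcWWTtEe=8 CcWWTtee=4 CcWWttEE=2 CcWWttEe=4 CcWWttee=2 CcWwTTEE=4 CcWwTTEe=8 CcWwTTee=4 CcWwTtEE=8 CcWwTtEe=16 CcWwTtee=8 CcWwttEE=4 CcWwttEe=8 CcWwttee=4 CcwwTTEE=2 CcwwTTEe=4 CcwwTTee=2 CcwwTtEE=4 CcwwTtEe=8 CcwwTtee=4 CcwwttEE=2 CcwwttEe=4 Ccwwttee=2 ccWWTTEE=2 ccWWTTEe=4 ccWWTTee=2 ccWWTtEE=4 ccWWTtEe=8 ccWWTtee=4 ccWWttEE=2 ccWWttEe=4 ccWWttee=2 ccWwTTEE=4 ccWwTTEe=8 ccWwTTee=4 ccWwTtEE=8 ccWwTtEe=16 ccWwTtee=8 ccWwttEE=4 ccWwttEe=8 ccWwttee=4 ccwwTTEE=2 ccwwTTEe=4 ccwwTTee=2 ccwwTtEE=4 ccwwTtEe=8 ccwwTtee=4 ccwwttEE=2 ccwwttEe=4 ccwwttee=2
C_ W_ T_ E_ hits 54/256; gcd=2; 54÷2/256÷2 = 27/128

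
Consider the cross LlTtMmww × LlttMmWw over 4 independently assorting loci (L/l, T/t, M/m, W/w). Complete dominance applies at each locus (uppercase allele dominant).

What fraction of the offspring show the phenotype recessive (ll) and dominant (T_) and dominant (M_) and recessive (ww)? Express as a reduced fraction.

P(ll T_ M_ ww) = 3/64

LlTtMmww gametes: LTMw×2, LTmw×2, LtMw×2, Ltmw×2, lTMw×2, lTmw×2, ltMw×2, ltmw×2
LlttMmWw gametes: LtMW×2, LtMw×2, LtmW×2, Ltmw×2, ltMW×2, ltMw×2, ltmW×2, ltmw×2
LlTtMmww×LlttMmWw grid (16·16=256): LLTtMMWw=4 LLTtMMww=4 LLTtMmWw=8 LLTtMmww=8 LLTtmmWw=4 LLTtmmww=4 LLttMMWw=4 LLttMMww=4 LLttMmWw=8 LLttMmww=8 LLttmmWw=4 LLttmmww=4 LlTtMMWw=8 LlTtMMww=8 LlTtMmWw=16 LlTtMmww=16 LlTtmmWw=8 LlTtmmww=8 LlttMMWw=8 LlttMMww=8 LlttMmWw=16 LlttMmww=16 LlttmmWw=8 Llttmmww=8 llTtMMWw=4 llTtMMww=4 llTtMmWw=8 llTtMmww=8 llTtmmWw=4 llTtmmww=4 llttMMWw=4 llttMMww=4 llttMmWw=8 llttMmww=8 llttmmWw=4 llttmmww=4
ll T_ M_ ww hits 12/256; gcd=4; 12÷4/256÷4 = 3/64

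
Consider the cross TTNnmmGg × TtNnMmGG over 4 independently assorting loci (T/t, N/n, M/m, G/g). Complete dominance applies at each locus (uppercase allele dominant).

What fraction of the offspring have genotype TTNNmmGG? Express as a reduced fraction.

TTNnmmGg gametes: TNmG×4, TNmg×4, TnmG×4, Tnmg×4
TtNnMmGG gametes: TNMG×2, TNmG×2, TnMG×2, TnmG×2, tNMG×2, tNmG×2, tnMG×2, tnmG×2
TTNnmmGg×TtNnMmGG grid (16·16=256): TTNNMmGG=8 TTNNMmGg=8 TTNNmmGG=8 TTNNmmGg=8 TTNnMmGG=16 TTNnMmGg=16 TTNnmmGG=16 TTNnmmGg=16 TTnnMmGG=8 TTnnMmGg=8 TTnnmmGG=8 TTnnmmGg=8 TtNNMmGG=8 TtNNMmGg=8 TtNNmmGG=8 TtNNmmGg=8 TtNnMmGG=16 TtNnMmGg=16 TtNnmmGG=16 TtNnmmGg=16 TtnnMmGG=8 TtnnMmGg=8 TtnnmmGG=8 TtnnmmGg=8
TTNNmmGG hits 8/256; gcd=8; 8÷8/256÷8 = 1/32

P(TTNNmmGG) = 1/32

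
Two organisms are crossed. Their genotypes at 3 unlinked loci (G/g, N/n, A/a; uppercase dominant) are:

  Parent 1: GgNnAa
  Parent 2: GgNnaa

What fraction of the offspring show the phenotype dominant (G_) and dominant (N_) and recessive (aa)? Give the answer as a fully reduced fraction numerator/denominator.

GgNnAa gametes: GNA×1, GNa×1, GnA×1, Gna×1, gNA×1, gNa×1, gnA×1, gna×1
GgNnaa gametes: GNa×2, Gna×2, gNa×2, gna×2
GgNnAa×GgNnaa grid (8·8=64): GGNNAa=2 GGNNaa=2 GGNnAa=4 GGNnaa=4 GGnnAa=2 GGnnaa=2 GgNNAa=4 GgNNaa=4 GgNnAa=8 GgNnaa=8 GgnnAa=4 Ggnnaa=4 ggNNAa=2 ggNNaa=2 ggNnAa=4 ggNnaa=4 ggnnAa=2 ggnnaa=2
G_ N_ aa hits 18/64; gcd=2; 18÷2/64÷2 = 9/32

P(G_ N_ aa) = 9/32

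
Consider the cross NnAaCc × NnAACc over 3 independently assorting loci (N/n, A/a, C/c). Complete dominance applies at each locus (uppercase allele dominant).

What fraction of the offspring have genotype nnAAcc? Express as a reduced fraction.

NnAaCc gametes: NAC×1, NAc×1, NaC×1, Nac×1, nAC×1, nAc×1, naC×1, nac×1
NnAACc gametes: NAC×2, NAc×2, nAC×2, nAc×2
NnAaCc×NnAACc grid (8·8=64): NNAACC=2 NNAACc=4 NNAAcc=2 NNAaCC=2 NNAaCc=4 NNAacc=2 NnAACC=4 NnAACc=8 NnAAcc=4 NnAaCC=4 NnAaCc=8 NnAacc=4 nnAACC=2 nnAACc=4 nnAAcc=2 nnAaCC=2 nnAaCc=4 nnAacc=2
nnAAcc hits 2/64; gcd=2; 2÷2/64÷2 = 1/32

P(nnAAcc) = 1/32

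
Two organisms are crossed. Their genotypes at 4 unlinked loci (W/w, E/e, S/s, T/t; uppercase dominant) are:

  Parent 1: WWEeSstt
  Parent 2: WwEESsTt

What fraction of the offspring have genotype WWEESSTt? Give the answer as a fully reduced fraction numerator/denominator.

WWEeSstt gametes: WESt×4, WEst×4, WeSt×4, West×4
WwEESsTt gametes: WEST×2, WESt×2, WEsT×2, WEst×2, wEST×2, wESt×2, wEsT×2, wEst×2
WWEeSstt×WwEESsTt grid (16·16=256): WWEESSTt=8 WWEESStt=8 WWEESsTt=16 WWEESstt=16 WWEEssTt=8 WWEEsstt=8 WWEeSSTt=8 WWEeSStt=8 WWEeSsTt=16 WWEeSstt=16 WWEessTt=8 WWEesstt=8 WwEESSTt=8 WwEESStt=8 WwEESsTt=16 WwEESstt=16 WwEEssTt=8 WwEEsstt=8 WwEeSSTt=8 WwEeSStt=8 WwEeSsTt=16 WwEeSstt=16 WwEessTt=8 WwEesstt=8
WWEESSTt hits 8/256; gcd=8; 8÷8/256÷8 = 1/32

P(WWEESSTt) = 1/32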